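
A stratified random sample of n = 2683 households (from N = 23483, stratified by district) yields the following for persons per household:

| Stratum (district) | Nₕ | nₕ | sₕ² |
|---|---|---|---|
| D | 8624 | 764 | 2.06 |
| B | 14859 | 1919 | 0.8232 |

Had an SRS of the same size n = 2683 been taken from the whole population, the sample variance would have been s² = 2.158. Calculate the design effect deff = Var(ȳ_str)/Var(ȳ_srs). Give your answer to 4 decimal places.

Var(ȳ_str) = Σ Wₕ²(1−fₕ)sₕ²/nₕ with Wₕ = Nₕ/23483:
  D: (8624/23483)²·(1−764/8624)·2.06/764 = 3.3143472 × 10^-4
  B: (14859/23483)²·(1−1919/14859)·0.8232/1919 = 1.4957089 × 10^-4
  → Var(ȳ_str) = 4.8100561 × 10^-4.
Var(ȳ_srs) = (1 − 2683/23483)·2.158/2683 = 7.1242725 × 10^-4.
deff = (4.8100561 × 10^-4) / (7.1242725 × 10^-4) = 0.6752.

0.6752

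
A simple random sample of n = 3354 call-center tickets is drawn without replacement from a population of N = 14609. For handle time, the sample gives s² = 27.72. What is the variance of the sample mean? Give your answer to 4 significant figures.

Under SRS without replacement, Var(ȳ) = (1 − f)·s²/n with f = n/N = 3354/14609 = 0.22958450.
Var(ȳ) = (1 − 0.22958450)·27.72/3354 = 0.77041550·0.0082647585 = 0.006367298.

0.006367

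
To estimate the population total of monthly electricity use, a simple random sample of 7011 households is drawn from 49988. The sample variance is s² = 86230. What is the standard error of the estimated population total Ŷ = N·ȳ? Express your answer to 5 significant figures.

Var(Ŷ) = N²·Var(ȳ) = N²·(1 − n/N)·s²/n.
f = 7011/49988 = 0.14025366; Var(ȳ) = 0.85974634·86230/7011 = 10.57423.
Var(Ŷ) = 49988² · 10.57423 = 2.6422887 × 10^10.
SE(Ŷ) = √(2.6422887 × 10^10) = 162550.

162550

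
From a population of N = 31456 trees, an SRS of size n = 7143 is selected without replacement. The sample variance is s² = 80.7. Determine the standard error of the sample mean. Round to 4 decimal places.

Under SRS without replacement, Var(ȳ) = (1 − f)·s²/n with f = n/N = 7143/31456 = 0.22707909.
Var(ȳ) = (1 − 0.22707909)·80.7/7143 = 0.77292091·0.011297774 = 0.0087322857.
SE(ȳ) = √(0.0087322857) = 0.0934.

0.0934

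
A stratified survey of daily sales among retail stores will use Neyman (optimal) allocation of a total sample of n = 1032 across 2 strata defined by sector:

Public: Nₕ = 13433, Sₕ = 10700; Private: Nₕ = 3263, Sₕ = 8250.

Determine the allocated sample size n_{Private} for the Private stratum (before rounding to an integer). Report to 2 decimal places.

Neyman allocation: nₕ = n·NₕSₕ / Σⱼ NⱼSⱼ.
Σ NⱼSⱼ = 13433·10700 + 3263·8250 = 1.7065285 × 10^8.
n_{Private} = 1032·3263·8250 / (1.7065285 × 10^8) = 162.79.

162.79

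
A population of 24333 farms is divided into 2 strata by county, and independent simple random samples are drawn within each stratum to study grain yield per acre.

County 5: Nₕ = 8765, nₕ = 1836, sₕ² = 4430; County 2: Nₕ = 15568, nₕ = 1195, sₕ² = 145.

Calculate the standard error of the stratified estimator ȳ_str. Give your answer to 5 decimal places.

Var(ȳ_str) = Σₕ Wₕ²(1 − fₕ)sₕ²/nₕ with Wₕ = Nₕ/N, N = 24333.
County 5: Wₕ = 0.36021041; term = 0.36021041²·(1 − 0.20946948)·4430/1836 = 0.2474926.
County 2: Wₕ = 0.63978959; term = 0.63978959²·(1 − 0.07676002)·145/1195 = 0.045855247.
Sum = 0.29334785.
SE = √(0.29334785) = 0.54162.

0.54162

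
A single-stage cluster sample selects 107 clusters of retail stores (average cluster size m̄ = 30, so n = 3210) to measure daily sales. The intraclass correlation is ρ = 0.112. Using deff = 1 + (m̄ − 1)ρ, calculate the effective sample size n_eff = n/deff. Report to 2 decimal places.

755.65

deff = 1 + (30 − 1)·0.112 = 1 + 3.248 = 4.248.
n_eff = 3210 / 4.248 = 755.65.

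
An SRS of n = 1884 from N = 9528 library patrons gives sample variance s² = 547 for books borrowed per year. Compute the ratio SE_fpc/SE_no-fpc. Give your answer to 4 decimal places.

0.8957

f = n/N = 1884/9528 = 0.19773300.
SE_no-fpc = √(s²/n) = 0.53883179; SE_fpc = √((1−f)s²/n) = 0.48262818.
Ratio = √(1−f) = 0.89569359.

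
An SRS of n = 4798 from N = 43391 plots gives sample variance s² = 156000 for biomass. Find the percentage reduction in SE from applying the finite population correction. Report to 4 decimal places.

f = n/N = 4798/43391 = 0.11057593.
SE_no-fpc = √(s²/n) = 5.7020652; SE_fpc = √((1−f)s²/n) = 5.3775768.
Ratio = √(1−f) = 0.94309282. Reduction = 100·(1 − 0.94309282) = 5.6907%.

5.6907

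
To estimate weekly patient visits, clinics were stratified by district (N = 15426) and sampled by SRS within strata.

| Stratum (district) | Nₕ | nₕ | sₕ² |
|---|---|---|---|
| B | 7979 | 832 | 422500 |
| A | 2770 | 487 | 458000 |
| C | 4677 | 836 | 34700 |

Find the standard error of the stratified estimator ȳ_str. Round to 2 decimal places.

12.24

Var(ȳ_str) = Σₕ Wₕ²(1 − fₕ)sₕ²/nₕ with Wₕ = Nₕ/N, N = 15426.
B: Wₕ = 0.51724361; term = 0.51724361²·(1 − 0.10427372)·422500/832 = 121.69395.
A: Wₕ = 0.17956696; term = 0.17956696²·(1 − 0.17581227)·458000/487 = 24.992836.
C: Wₕ = 0.30318942; term = 0.30318942²·(1 − 0.17874706)·34700/836 = 3.1334893.
Sum = 149.82028.
SE = √(149.82028) = 12.24.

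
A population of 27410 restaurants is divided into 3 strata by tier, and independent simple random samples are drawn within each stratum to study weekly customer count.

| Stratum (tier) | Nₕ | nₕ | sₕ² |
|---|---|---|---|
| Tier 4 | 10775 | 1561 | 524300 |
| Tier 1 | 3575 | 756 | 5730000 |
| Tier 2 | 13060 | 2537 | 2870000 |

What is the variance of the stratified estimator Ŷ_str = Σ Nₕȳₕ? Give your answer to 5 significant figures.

2.6520 × 10^11

Var(Ŷ_str) = Σₕ Nₕ²(1 − fₕ)sₕ²/nₕ.
Tier 4: 10775²·(1 − 1561/10775)·524300/1561 = 3.33459 × 10^10.
Tier 1: 3575²·(1 − 756/3575)·5730000/756 = 7.6384273 × 10^10.
Tier 2: 13060²·(1 − 2537/13060)·2870000/2537 = 1.5546913 × 10^11.
Sum = 2.651993 × 10^11.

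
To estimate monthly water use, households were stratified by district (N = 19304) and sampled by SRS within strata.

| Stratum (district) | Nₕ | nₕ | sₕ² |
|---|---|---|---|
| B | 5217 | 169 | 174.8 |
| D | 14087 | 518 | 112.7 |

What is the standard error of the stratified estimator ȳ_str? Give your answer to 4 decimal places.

Var(ȳ_str) = Σₕ Wₕ²(1 − fₕ)sₕ²/nₕ with Wₕ = Nₕ/N, N = 19304.
B: Wₕ = 0.27025487; term = 0.27025487²·(1 − 0.03239410)·174.8/169 = 0.073097124.
D: Wₕ = 0.72974513; term = 0.72974513²·(1 − 0.03677149)·112.7/518 = 0.11160044.
Sum = 0.18469756.
SE = √(0.18469756) = 0.4298.

0.4298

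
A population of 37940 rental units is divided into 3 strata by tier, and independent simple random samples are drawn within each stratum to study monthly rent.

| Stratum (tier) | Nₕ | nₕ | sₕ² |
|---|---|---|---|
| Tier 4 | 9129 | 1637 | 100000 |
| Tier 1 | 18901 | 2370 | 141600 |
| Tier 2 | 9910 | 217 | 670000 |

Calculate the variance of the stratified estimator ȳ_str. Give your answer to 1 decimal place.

Var(ȳ_str) = Σₕ Wₕ²(1 − fₕ)sₕ²/nₕ with Wₕ = Nₕ/N, N = 37940.
Tier 4: Wₕ = 0.24061676; term = 0.24061676²·(1 − 0.17931865)·100000/1637 = 2.9025362.
Tier 1: Wₕ = 0.49818134; term = 0.49818134²·(1 − 0.12539019)·141600/2370 = 12.96893.
Tier 2: Wₕ = 0.26120190; term = 0.26120190²·(1 − 0.02189707)·670000/217 = 206.04035.
Sum = 221.91182.

221.9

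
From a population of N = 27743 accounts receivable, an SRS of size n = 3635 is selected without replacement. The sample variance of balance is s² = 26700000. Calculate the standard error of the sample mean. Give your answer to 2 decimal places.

Under SRS without replacement, Var(ȳ) = (1 − f)·s²/n with f = n/N = 3635/27743 = 0.13102404.
Var(ȳ) = (1 − 0.13102404)·26700000/3635 = 0.86897596·7345.2545 = 6382.8495.
SE(ȳ) = √(6382.8495) = 79.89.

79.89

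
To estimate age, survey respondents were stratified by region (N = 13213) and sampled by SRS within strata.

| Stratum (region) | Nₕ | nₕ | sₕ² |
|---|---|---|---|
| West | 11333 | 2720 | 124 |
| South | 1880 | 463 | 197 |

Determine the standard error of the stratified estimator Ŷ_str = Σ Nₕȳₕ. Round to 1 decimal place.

2362.9

Var(Ŷ_str) = Σₕ Nₕ²(1 − fₕ)sₕ²/nₕ.
West: 11333²·(1 − 2720/11333)·124/2720 = 4.4499191 × 10^6.
South: 1880²·(1 − 463/1880)·197/463 = 1.1334776 × 10^6.
Sum = 5.5833967 × 10^6.
SE = √(5.5833967 × 10^6) = 2362.9.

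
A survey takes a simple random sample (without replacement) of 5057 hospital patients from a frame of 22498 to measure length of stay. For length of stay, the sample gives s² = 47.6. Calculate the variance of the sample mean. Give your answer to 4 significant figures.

0.007297

Under SRS without replacement, Var(ȳ) = (1 − f)·s²/n with f = n/N = 5057/22498 = 0.22477554.
Var(ȳ) = (1 − 0.22477554)·47.6/5057 = 0.77522446·0.0094126953 = 0.0072969517.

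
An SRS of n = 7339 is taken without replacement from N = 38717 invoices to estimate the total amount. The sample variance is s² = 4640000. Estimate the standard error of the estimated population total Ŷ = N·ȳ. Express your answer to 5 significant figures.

Var(Ŷ) = N²·Var(ȳ) = N²·(1 − n/N)·s²/n.
f = 7339/38717 = 0.18955498; Var(ȳ) = 0.81044502·4640000/7339 = 512.39473.
Var(Ŷ) = 38717² · 512.39473 = 7.6808282 × 10^11.
SE(Ŷ) = √(7.6808282 × 10^11) = 876400.

876400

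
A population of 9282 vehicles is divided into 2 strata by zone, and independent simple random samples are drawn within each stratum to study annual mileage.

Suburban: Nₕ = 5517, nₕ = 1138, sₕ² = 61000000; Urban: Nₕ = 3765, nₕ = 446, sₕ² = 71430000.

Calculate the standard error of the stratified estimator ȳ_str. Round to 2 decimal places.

195.60

Var(ȳ_str) = Σₕ Wₕ²(1 − fₕ)sₕ²/nₕ with Wₕ = Nₕ/N, N = 9282.
Suburban: Wₕ = 0.59437621; term = 0.59437621²·(1 − 0.20627152)·61000000/1138 = 15030.81.
Urban: Wₕ = 0.40562379; term = 0.40562379²·(1 − 0.11845950)·71430000/446 = 23229.234.
Sum = 38260.044.
SE = √(38260.044) = 195.60.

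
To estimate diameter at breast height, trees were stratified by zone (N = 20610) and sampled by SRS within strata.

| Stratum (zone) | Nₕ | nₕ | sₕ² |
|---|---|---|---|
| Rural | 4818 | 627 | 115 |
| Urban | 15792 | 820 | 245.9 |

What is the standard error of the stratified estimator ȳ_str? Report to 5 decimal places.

Var(ȳ_str) = Σₕ Wₕ²(1 − fₕ)sₕ²/nₕ with Wₕ = Nₕ/N, N = 20610.
Rural: Wₕ = 0.23377001; term = 0.23377001²·(1 − 0.13013699)·115/627 = 0.0087188413.
Urban: Wₕ = 0.76622999; term = 0.76622999²·(1 − 0.05192503)·245.9/820 = 0.16691895.
Sum = 0.17563779.
SE = √(0.17563779) = 0.41909.

0.41909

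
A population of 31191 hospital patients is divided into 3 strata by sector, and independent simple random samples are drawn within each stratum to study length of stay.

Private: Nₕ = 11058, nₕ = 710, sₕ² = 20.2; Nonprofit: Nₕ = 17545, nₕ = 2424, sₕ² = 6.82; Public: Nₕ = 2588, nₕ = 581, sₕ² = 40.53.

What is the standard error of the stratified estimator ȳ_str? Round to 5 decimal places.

0.06698

Var(ȳ_str) = Σₕ Wₕ²(1 − fₕ)sₕ²/nₕ with Wₕ = Nₕ/N, N = 31191.
Private: Wₕ = 0.35452534; term = 0.35452534²·(1 − 0.06420691)·20.2/710 = 0.0033463197.
Nonprofit: Wₕ = 0.56250200; term = 0.56250200²·(1 − 0.13815902)·6.82/2424 = 7.672326 × 10^-4.
Public: Wₕ = 0.08297265; term = 0.08297265²·(1 − 0.22449768)·40.53/581 = 3.724376 × 10^-4.
Sum = 0.0044859899.
SE = √(0.0044859899) = 0.06698.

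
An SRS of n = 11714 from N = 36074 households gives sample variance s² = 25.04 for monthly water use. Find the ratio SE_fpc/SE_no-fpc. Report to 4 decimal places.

0.8218

f = n/N = 11714/36074 = 0.32472141.
SE_no-fpc = √(s²/n) = 0.046234328; SE_fpc = √((1−f)s²/n) = 0.037993215.
Ratio = √(1−f) = 0.82175337.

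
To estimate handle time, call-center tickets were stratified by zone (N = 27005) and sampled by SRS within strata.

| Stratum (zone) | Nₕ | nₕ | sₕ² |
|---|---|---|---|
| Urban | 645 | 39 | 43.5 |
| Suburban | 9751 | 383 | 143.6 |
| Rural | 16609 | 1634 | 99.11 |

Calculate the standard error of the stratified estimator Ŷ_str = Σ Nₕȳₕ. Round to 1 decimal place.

Var(Ŷ_str) = Σₕ Nₕ²(1 − fₕ)sₕ²/nₕ.
Urban: 645²·(1 − 39/645)·43.5/39 = 435970.38.
Suburban: 9751²·(1 − 383/9751)·143.6/383 = 3.42493 × 10^7.
Rural: 16609²·(1 − 1634/16609)·99.11/1634 = 1.5086057 × 10^7.
Sum = 4.9771327 × 10^7.
SE = √(4.9771327 × 10^7) = 7054.9.

7054.9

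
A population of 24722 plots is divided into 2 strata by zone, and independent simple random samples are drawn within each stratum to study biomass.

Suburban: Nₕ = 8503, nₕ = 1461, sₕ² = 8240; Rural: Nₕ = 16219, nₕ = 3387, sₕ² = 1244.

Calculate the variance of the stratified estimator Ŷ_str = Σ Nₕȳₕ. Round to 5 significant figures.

4.1415 × 10^8

Var(Ŷ_str) = Σₕ Nₕ²(1 − fₕ)sₕ²/nₕ.
Suburban: 8503²·(1 − 1461/8503)·8240/1461 = 3.3771099 × 10^8.
Rural: 16219²·(1 − 3387/16219)·1244/3387 = 7.6440516 × 10^7.
Sum = 4.1415151 × 10^8.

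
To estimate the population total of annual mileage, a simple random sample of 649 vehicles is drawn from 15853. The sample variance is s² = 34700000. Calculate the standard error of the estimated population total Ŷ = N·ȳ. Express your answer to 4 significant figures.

Var(Ŷ) = N²·Var(ȳ) = N²·(1 − n/N)·s²/n.
f = 649/15853 = 0.04093862; Var(ȳ) = 0.95906138·34700000/649 = 51278.012.
Var(Ŷ) = 15853² · 51278.012 = 1.2887067 × 10^13.
SE(Ŷ) = √(1.2887067 × 10^13) = 3.590 × 10^6.

3.590 × 10^6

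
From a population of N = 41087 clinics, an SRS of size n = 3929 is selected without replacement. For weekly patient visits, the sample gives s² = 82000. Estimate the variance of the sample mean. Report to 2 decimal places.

18.87

Under SRS without replacement, Var(ȳ) = (1 − f)·s²/n with f = n/N = 3929/41087 = 0.09562635.
Var(ȳ) = (1 − 0.09562635)·82000/3929 = 0.90437365·20.87045 = 18.874685.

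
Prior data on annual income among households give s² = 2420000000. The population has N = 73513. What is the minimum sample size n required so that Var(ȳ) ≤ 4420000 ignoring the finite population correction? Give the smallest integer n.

548

Without fpc, n₀ = s²/D = 2420000000/4420000 = 547.5113.
Rounding up, n = 548.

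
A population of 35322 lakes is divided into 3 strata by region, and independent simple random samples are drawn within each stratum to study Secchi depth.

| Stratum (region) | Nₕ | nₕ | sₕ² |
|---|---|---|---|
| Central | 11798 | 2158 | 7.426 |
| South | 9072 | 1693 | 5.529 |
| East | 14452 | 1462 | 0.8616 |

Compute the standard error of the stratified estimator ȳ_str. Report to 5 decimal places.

Var(ȳ_str) = Σₕ Wₕ²(1 − fₕ)sₕ²/nₕ with Wₕ = Nₕ/N, N = 35322.
Central: Wₕ = 0.33401280; term = 0.33401280²·(1 − 0.18291236)·7.426/2158 = 3.1368833 × 10^-4.
South: Wₕ = 0.25683710; term = 0.25683710²·(1 − 0.18661817)·5.529/1693 = 1.7522643 × 10^-4.
East: Wₕ = 0.40915010; term = 0.40915010²·(1 − 0.10116247)·0.8616/1462 = 8.8675746 × 10^-5.
Sum = 5.7759051 × 10^-4.
SE = √(5.7759051 × 10^-4) = 0.02403.

0.02403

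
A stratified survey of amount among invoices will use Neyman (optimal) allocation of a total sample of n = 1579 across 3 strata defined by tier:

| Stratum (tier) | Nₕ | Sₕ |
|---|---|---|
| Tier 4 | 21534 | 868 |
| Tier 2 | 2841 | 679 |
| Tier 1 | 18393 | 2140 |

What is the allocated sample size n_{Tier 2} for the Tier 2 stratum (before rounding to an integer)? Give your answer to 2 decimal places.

Neyman allocation: nₕ = n·NₕSₕ / Σⱼ NⱼSⱼ.
Σ NⱼSⱼ = 21534·868 + 2841·679 + 18393·2140 = 5.9981571 × 10^7.
n_{Tier 2} = 1579·2841·679 / (5.9981571 × 10^7) = 50.78.

50.78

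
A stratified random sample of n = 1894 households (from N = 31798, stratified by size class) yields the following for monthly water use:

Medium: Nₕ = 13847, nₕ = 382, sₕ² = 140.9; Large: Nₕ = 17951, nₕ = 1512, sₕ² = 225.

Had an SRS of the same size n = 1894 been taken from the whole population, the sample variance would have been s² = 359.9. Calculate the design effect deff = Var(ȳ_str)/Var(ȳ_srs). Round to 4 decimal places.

0.6236

Var(ȳ_str) = Σ Wₕ²(1−fₕ)sₕ²/nₕ with Wₕ = Nₕ/31798:
  Medium: (13847/31798)²·(1−382/13847)·140.9/382 = 0.068015841
  Large: (17951/31798)²·(1−1512/17951)·225/1512 = 0.043430533
  → Var(ȳ_str) = 0.11144637.
Var(ȳ_srs) = (1 − 1894/31798)·359.9/1894 = 0.1787028.
deff = 0.11144637 / 0.1787028 = 0.6236.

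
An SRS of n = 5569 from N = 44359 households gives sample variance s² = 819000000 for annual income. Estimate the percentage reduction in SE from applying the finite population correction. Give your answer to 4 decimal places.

6.4876

f = n/N = 5569/44359 = 0.12554386.
SE_no-fpc = √(s²/n) = 383.48938; SE_fpc = √((1−f)s²/n) = 358.60997.
Ratio = √(1−f) = 0.93512360. Reduction = 100·(1 − 0.93512360) = 6.4876%.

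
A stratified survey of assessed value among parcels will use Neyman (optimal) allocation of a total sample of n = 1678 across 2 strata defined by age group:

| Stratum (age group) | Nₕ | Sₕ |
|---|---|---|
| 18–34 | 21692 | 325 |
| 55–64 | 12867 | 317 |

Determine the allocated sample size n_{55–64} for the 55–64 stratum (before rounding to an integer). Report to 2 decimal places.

Neyman allocation: nₕ = n·NₕSₕ / Σⱼ NⱼSⱼ.
Σ NⱼSⱼ = 21692·325 + 12867·317 = 1.1128739 × 10^7.
n_{55–64} = 1678·12867·317 / (1.1128739 × 10^7) = 615.01.

615.01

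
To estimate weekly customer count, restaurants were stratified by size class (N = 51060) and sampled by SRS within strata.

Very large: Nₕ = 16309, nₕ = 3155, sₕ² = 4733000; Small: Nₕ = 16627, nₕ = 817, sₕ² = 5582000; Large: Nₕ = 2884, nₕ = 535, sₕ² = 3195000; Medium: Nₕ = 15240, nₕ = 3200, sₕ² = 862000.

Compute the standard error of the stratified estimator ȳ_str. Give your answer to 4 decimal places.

Var(ȳ_str) = Σₕ Wₕ²(1 − fₕ)sₕ²/nₕ with Wₕ = Nₕ/N, N = 51060.
Very large: Wₕ = 0.31940854; term = 0.31940854²·(1 − 0.19345147)·4733000/3155 = 123.44136.
Small: Wₕ = 0.32563651; term = 0.32563651²·(1 − 0.04913695)·5582000/817 = 688.89324.
Large: Wₕ = 0.05648257; term = 0.05648257²·(1 − 0.18550624)·3195000/535 = 15.517928.
Medium: Wₕ = 0.29847239; term = 0.29847239²·(1 − 0.20997375)·862000/3200 = 18.958637.
Sum = 846.81117.
SE = √(846.81117) = 29.1000.

29.1000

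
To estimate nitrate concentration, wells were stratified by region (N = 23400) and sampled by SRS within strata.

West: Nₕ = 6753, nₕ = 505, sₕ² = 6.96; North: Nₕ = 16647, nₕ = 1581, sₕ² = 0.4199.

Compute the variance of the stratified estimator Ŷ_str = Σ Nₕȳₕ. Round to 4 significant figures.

Var(Ŷ_str) = Σₕ Nₕ²(1 − fₕ)sₕ²/nₕ.
West: 6753²·(1 − 505/6753)·6.96/505 = 581507.92.
North: 16647²·(1 − 1581/16647)·0.4199/1581 = 66611.306.
Sum = 648119.23.

648100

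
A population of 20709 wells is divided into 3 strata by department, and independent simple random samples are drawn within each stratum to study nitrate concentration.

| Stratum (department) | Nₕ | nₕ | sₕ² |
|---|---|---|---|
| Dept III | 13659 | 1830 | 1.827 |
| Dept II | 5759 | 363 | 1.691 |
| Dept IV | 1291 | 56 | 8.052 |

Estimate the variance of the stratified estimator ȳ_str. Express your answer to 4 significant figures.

Var(ȳ_str) = Σₕ Wₕ²(1 − fₕ)sₕ²/nₕ with Wₕ = Nₕ/N, N = 20709.
Dept III: Wₕ = 0.65956830; term = 0.65956830²·(1 − 0.13397760)·1.827/1830 = 3.7612841 × 10^-4.
Dept II: Wₕ = 0.27809165; term = 0.27809165²·(1 − 0.06303178)·1.691/363 = 3.3754972 × 10^-4.
Dept IV: Wₕ = 0.06234005; term = 0.06234005²·(1 − 0.04337723)·8.052/56 = 5.3455289 × 10^-4.
Sum = 0.001248231.

0.001248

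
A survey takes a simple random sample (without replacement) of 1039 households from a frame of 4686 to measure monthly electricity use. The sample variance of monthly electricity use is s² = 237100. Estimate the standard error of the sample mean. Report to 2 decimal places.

Under SRS without replacement, Var(ȳ) = (1 − f)·s²/n with f = n/N = 1039/4686 = 0.22172429.
Var(ȳ) = (1 − 0.22172429)·237100/1039 = 0.77827571·228.20019 = 177.60267.
SE(ȳ) = √(177.60267) = 13.33.

13.33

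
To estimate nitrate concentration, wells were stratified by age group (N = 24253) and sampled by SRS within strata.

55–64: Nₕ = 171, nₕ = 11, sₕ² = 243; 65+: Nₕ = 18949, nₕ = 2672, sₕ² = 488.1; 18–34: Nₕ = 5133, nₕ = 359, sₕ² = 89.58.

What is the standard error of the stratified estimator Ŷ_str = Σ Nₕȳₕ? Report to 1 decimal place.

7941.1

Var(Ŷ_str) = Σₕ Nₕ²(1 − fₕ)sₕ²/nₕ.
55–64: 171²·(1 − 11/171)·243/11 = 604407.27.
65+: 18949²·(1 − 2672/18949)·488.1/2672 = 5.6342098 × 10^7.
18–34: 5133²·(1 − 359/5133)·89.58/359 = 6.1146315 × 10^6.
Sum = 6.3061137 × 10^7.
SE = √(6.3061137 × 10^7) = 7941.1.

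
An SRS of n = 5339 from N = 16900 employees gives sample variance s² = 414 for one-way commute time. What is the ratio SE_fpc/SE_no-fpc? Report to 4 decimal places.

f = n/N = 5339/16900 = 0.31591716.
SE_no-fpc = √(s²/n) = 0.27846474; SE_fpc = √((1−f)s²/n) = 0.23031624.
Ratio = √(1−f) = 0.82709301.

0.8271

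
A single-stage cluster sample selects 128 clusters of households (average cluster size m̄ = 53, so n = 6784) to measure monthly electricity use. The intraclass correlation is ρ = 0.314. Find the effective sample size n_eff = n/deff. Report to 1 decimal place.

deff = 1 + (53 − 1)·0.314 = 1 + 16.328 = 17.328.
n_eff = 6784 / 17.328 = 391.5.

391.5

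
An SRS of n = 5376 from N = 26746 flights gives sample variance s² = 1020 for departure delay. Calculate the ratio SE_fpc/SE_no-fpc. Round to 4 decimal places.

f = n/N = 5376/26746 = 0.20100202.
SE_no-fpc = √(s²/n) = 0.43558253; SE_fpc = √((1−f)s²/n) = 0.3893528.
Ratio = √(1−f) = 0.89386687.

0.8939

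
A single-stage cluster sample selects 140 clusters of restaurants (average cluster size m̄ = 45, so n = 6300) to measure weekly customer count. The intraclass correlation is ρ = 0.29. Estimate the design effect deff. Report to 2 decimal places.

deff = 1 + (45 − 1)·0.29 = 1 + 12.76 = 13.76.

13.76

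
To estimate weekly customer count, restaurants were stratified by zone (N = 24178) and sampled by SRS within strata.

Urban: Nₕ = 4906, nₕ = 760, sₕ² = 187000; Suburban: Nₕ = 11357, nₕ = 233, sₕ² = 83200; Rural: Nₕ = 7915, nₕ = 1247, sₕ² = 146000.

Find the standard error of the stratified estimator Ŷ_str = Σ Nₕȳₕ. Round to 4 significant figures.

237300

Var(Ŷ_str) = Σₕ Nₕ²(1 − fₕ)sₕ²/nₕ.
Urban: 4906²·(1 − 760/4906)·187000/760 = 5.0047784 × 10^9.
Suburban: 11357²·(1 − 233/11357)·83200/233 = 4.5111993 × 10^10.
Rural: 7915²·(1 − 1247/7915)·146000/1247 = 6.1792094 × 10^9.
Sum = 5.6295981 × 10^10.
SE = √(5.6295981 × 10^10) = 237300.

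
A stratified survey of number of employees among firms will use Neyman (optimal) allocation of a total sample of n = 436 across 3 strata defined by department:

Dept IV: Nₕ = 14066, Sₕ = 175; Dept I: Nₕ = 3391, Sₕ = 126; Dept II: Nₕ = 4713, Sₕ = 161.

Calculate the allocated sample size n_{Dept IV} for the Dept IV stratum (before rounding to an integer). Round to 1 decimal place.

Neyman allocation: nₕ = n·NₕSₕ / Σⱼ NⱼSⱼ.
Σ NⱼSⱼ = 14066·175 + 3391·126 + 4713·161 = 3.647609 × 10^6.
n_{Dept IV} = 436·14066·175 / (3.647609 × 10^6) = 294.2.

294.2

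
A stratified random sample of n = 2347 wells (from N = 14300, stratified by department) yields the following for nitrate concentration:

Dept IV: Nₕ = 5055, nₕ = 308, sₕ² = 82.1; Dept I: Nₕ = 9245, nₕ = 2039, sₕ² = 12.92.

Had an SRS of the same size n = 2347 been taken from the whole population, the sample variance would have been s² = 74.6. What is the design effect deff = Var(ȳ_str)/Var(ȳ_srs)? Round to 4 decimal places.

1.2550

Var(ȳ_str) = Σ Wₕ²(1−fₕ)sₕ²/nₕ with Wₕ = Nₕ/14300:
  Dept IV: (5055/14300)²·(1−308/5055)·82.1/308 = 0.031279569
  Dept I: (9245/14300)²·(1−2039/9245)·12.92/2039 = 0.0020643075
  → Var(ȳ_str) = 0.033343877.
Var(ȳ_srs) = (1 − 2347/14300)·74.6/2347 = 0.026568475.
deff = 0.033343877 / 0.026568475 = 1.2550.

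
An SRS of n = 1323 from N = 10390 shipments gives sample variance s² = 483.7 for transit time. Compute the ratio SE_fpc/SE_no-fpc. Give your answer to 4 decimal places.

f = n/N = 1323/10390 = 0.12733397.
SE_no-fpc = √(s²/n) = 0.60465566; SE_fpc = √((1−f)s²/n) = 0.56484873.
Ratio = √(1−f) = 0.93416595.

0.9342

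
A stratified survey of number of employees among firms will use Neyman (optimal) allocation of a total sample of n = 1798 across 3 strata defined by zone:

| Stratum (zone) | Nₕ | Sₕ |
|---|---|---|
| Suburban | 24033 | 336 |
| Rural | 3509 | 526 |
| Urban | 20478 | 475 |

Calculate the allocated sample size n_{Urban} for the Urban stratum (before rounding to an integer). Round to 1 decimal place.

890.1

Neyman allocation: nₕ = n·NₕSₕ / Σⱼ NⱼSⱼ.
Σ NⱼSⱼ = 24033·336 + 3509·526 + 20478·475 = 1.9647872 × 10^7.
n_{Urban} = 1798·20478·475 / (1.9647872 × 10^7) = 890.1.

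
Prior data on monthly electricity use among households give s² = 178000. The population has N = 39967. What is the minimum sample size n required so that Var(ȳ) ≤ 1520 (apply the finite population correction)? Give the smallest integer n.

Without fpc, n₀ = s²/D = 178000/1520 = 117.1053.
With fpc, (1 − n/N)·s²/n ≤ D requires n ≥ n₀/(1 + n₀/N) = 117.1053/(1 + 117.1053/39967) = 116.7632.
Rounding up, n = 117.

117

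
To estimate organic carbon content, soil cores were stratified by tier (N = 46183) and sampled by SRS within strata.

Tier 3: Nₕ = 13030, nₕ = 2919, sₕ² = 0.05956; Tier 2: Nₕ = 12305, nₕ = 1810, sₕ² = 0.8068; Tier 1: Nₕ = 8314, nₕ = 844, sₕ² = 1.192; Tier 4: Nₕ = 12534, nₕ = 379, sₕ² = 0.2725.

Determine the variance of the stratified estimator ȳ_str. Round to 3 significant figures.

1.21 × 10^-4

Var(ȳ_str) = Σₕ Wₕ²(1 − fₕ)sₕ²/nₕ with Wₕ = Nₕ/N, N = 46183.
Tier 3: Wₕ = 0.28213845; term = 0.28213845²·(1 − 0.22402149)·0.05956/2919 = 1.2603607 × 10^-6.
Tier 2: Wₕ = 0.26644003; term = 0.26644003²·(1 − 0.14709468)·0.8068/1810 = 2.6989019 × 10^-5.
Tier 1: Wₕ = 0.18002295; term = 0.18002295²·(1 − 0.10151552)·1.192/844 = 4.1124454 × 10^-5.
Tier 4: Wₕ = 0.27139857; term = 0.27139857²·(1 − 0.03023775)·0.2725/379 = 5.1357949 × 10^-5.
Sum = 1.2073178 × 10^-4.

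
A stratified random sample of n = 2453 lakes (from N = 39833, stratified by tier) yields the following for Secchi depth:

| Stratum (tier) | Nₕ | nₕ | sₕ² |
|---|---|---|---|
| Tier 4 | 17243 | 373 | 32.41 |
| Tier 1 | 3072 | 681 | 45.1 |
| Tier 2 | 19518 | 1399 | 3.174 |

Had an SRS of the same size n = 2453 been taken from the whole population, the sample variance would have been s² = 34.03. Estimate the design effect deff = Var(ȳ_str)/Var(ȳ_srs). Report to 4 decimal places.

Var(ȳ_str) = Σ Wₕ²(1−fₕ)sₕ²/nₕ with Wₕ = Nₕ/39833:
  Tier 4: (17243/39833)²·(1−373/17243)·32.41/373 = 0.015929864
  Tier 1: (3072/39833)²·(1−681/3072)·45.1/681 = 3.0658026 × 10^-4
  Tier 2: (19518/39833)²·(1−1399/19518)·3.174/1399 = 5.0567643 × 10^-4
  → Var(ȳ_str) = 0.016742121.
Var(ȳ_srs) = (1 − 2453/39833)·34.03/2453 = 0.013018492.
deff = 0.016742121 / 0.013018492 = 1.2860.

1.2860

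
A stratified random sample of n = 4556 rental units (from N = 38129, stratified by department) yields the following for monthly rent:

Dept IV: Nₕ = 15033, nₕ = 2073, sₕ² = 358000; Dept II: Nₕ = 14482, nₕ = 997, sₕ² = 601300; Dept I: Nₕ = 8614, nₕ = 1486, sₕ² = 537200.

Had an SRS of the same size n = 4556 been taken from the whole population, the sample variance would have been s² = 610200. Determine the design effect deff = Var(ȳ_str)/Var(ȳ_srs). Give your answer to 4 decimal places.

Var(ȳ_str) = Σ Wₕ²(1−fₕ)sₕ²/nₕ with Wₕ = Nₕ/38129:
  Dept IV: (15033/38129)²·(1−2073/15033)·358000/2073 = 23.143208
  Dept II: (14482/38129)²·(1−997/14482)·601300/997 = 81.014864
  Dept I: (8614/38129)²·(1−1486/8614)·537200/1486 = 15.267886
  → Var(ȳ_str) = 119.42596.
Var(ȳ_srs) = (1 − 4556/38129)·610200/4556 = 117.92971.
deff = 119.42596 / 117.92971 = 1.0127.

1.0127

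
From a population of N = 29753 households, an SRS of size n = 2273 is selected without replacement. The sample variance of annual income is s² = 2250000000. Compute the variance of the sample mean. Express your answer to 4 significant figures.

Under SRS without replacement, Var(ȳ) = (1 − f)·s²/n with f = n/N = 2273/29753 = 0.07639566.
Var(ȳ) = (1 − 0.07639566)·2250000000/2273 = 0.92360434·989881.21 = 914258.59.

914300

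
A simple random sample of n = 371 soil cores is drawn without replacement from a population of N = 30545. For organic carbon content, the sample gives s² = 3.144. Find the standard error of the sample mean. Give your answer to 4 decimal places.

Under SRS without replacement, Var(ȳ) = (1 − f)·s²/n with f = n/N = 371/30545 = 0.01214601.
Var(ȳ) = (1 − 0.01214601)·3.144/371 = 0.98785399·0.0084743935 = 0.0083714634.
SE(ȳ) = √(0.0083714634) = 0.0915.

0.0915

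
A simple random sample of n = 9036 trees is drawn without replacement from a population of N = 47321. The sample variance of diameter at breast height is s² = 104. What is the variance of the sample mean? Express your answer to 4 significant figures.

Under SRS without replacement, Var(ȳ) = (1 − f)·s²/n with f = n/N = 9036/47321 = 0.19095116.
Var(ȳ) = (1 − 0.19095116)·104/9036 = 0.80904884·0.011509517 = 0.0093117617.

0.009312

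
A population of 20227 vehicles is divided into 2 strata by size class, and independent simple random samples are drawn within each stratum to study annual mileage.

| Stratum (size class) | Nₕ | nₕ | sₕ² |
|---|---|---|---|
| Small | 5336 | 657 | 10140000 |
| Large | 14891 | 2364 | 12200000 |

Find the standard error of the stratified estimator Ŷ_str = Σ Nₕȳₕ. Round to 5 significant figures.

1.1610 × 10^6

Var(Ŷ_str) = Σₕ Nₕ²(1 − fₕ)sₕ²/nₕ.
Small: 5336²·(1 − 657/5336)·10140000/657 = 3.8533766 × 10^11.
Large: 14891²·(1 − 2364/14891)·12200000/2364 = 9.6268299 × 10^11.
Sum = 1.3480207 × 10^12.
SE = √(1.3480207 × 10^12) = 1.1610 × 10^6.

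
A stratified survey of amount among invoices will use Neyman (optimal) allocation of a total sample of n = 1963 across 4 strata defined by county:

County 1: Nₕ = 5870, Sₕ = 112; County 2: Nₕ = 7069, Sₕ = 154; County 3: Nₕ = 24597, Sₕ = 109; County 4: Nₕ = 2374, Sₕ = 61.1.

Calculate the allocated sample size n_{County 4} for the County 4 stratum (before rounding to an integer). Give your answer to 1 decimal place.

62.3

Neyman allocation: nₕ = n·NₕSₕ / Σⱼ NⱼSⱼ.
Σ NⱼSⱼ = 5870·112 + 7069·154 + 24597·109 + 2374·61.1 = 4.5721904 × 10^6.
n_{County 4} = 1963·2374·61.1 / (4.5721904 × 10^6) = 62.3.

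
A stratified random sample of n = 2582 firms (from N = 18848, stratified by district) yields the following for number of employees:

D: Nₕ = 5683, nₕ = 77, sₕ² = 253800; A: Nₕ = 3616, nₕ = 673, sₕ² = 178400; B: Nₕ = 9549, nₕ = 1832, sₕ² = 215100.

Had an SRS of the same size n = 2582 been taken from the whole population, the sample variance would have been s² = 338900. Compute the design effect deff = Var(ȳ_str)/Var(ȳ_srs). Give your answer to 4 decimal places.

Var(ȳ_str) = Σ Wₕ²(1−fₕ)sₕ²/nₕ with Wₕ = Nₕ/18848:
  D: (5683/18848)²·(1−77/5683)·253800/77 = 295.59773
  A: (3616/18848)²·(1−673/3616)·178400/673 = 7.940867
  B: (9549/18848)²·(1−1832/9549)·215100/1832 = 24.355149
  → Var(ȳ_str) = 327.89375.
Var(ȳ_srs) = (1 − 2582/18848)·338900/2582 = 113.27415.
deff = 327.89375 / 113.27415 = 2.8947.

2.8947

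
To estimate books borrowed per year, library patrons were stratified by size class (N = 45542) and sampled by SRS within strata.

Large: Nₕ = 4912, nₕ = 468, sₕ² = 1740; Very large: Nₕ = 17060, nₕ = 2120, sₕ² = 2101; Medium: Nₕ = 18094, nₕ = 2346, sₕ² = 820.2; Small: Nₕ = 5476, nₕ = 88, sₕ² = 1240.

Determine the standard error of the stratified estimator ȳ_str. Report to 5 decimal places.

Var(ȳ_str) = Σₕ Wₕ²(1 − fₕ)sₕ²/nₕ with Wₕ = Nₕ/N, N = 45542.
Large: Wₕ = 0.10785648; term = 0.10785648²·(1 − 0.09527687)·1740/468 = 0.039130158.
Very large: Wₕ = 0.37459927; term = 0.37459927²·(1 − 0.12426729)·2101/2120 = 0.12178551.
Medium: Wₕ = 0.39730359; term = 0.39730359²·(1 − 0.12965624)·820.2/2346 = 0.048031655.
Small: Wₕ = 0.12024066; term = 0.12024066²·(1 − 0.01607012)·1240/88 = 0.2004499.
Sum = 0.40939722.
SE = √(0.40939722) = 0.63984.

0.63984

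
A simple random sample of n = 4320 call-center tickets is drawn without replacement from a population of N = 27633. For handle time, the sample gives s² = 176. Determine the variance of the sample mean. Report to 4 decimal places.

0.0344

Under SRS without replacement, Var(ȳ) = (1 − f)·s²/n with f = n/N = 4320/27633 = 0.15633482.
Var(ȳ) = (1 − 0.15633482)·176/4320 = 0.84366518·0.040740741 = 0.034371544.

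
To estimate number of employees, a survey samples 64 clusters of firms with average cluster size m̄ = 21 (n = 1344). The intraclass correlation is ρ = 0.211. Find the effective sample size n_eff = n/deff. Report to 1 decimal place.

257.5

deff = 1 + (21 − 1)·0.211 = 1 + 4.22 = 5.22.
n_eff = 1344 / 5.22 = 257.5.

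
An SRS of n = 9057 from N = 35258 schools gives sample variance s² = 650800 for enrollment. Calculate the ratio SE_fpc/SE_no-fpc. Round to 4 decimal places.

0.8620

f = n/N = 9057/35258 = 0.25687787.
SE_no-fpc = √(s²/n) = 8.4767932; SE_fpc = √((1−f)s²/n) = 7.3073799.
Ratio = √(1−f) = 0.86204532.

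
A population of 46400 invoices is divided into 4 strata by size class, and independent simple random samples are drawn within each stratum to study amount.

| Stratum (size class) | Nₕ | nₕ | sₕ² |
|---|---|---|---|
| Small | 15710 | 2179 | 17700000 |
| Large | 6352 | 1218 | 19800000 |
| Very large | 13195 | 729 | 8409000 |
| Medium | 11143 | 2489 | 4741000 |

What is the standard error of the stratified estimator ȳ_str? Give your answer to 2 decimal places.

Var(ȳ_str) = Σₕ Wₕ²(1 − fₕ)sₕ²/nₕ with Wₕ = Nₕ/N, N = 46400.
Small: Wₕ = 0.33857759; term = 0.33857759²·(1 − 0.13870146)·17700000/2179 = 802.02176.
Large: Wₕ = 0.13689655; term = 0.13689655²·(1 − 0.19175063)·19800000/1218 = 246.23416.
Very large: Wₕ = 0.28437500; term = 0.28437500²·(1 − 0.05524820)·8409000/729 = 881.28703.
Medium: Wₕ = 0.24015086; term = 0.24015086²·(1 − 0.22336893)·4741000/2489 = 85.315535.
Sum = 2014.8585.
SE = √(2014.8585) = 44.89.

44.89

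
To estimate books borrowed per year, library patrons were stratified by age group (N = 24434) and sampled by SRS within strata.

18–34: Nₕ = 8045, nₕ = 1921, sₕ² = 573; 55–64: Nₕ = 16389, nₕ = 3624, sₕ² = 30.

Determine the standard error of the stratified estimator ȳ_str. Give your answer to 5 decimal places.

0.16588

Var(ȳ_str) = Σₕ Wₕ²(1 − fₕ)sₕ²/nₕ with Wₕ = Nₕ/N, N = 24434.
18–34: Wₕ = 0.32925432; term = 0.32925432²·(1 − 0.23878185)·573/1921 = 0.024614972.
55–64: Wₕ = 0.67074568; term = 0.67074568²·(1 − 0.22112392)·30/3624 = 0.0029007961.
Sum = 0.027515768.
SE = √(0.027515768) = 0.16588.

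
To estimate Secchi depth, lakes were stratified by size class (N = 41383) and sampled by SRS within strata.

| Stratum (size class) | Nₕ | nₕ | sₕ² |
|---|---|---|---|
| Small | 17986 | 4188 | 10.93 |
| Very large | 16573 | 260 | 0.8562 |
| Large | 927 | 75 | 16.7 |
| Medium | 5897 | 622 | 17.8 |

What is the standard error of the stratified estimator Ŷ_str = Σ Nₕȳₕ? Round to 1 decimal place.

Var(Ŷ_str) = Σₕ Nₕ²(1 − fₕ)sₕ²/nₕ.
Small: 17986²·(1 − 4188/17986)·10.93/4188 = 647685.57.
Very large: 16573²·(1 − 260/16573)·0.8562/260 = 890300.96.
Large: 927²·(1 − 75/927)·16.7/75 = 175863.02.
Medium: 5897²·(1 − 622/5897)·17.8/622 = 890191.02.
Sum = 2.6040406 × 10^6.
SE = √(2.6040406 × 10^6) = 1613.7.

1613.7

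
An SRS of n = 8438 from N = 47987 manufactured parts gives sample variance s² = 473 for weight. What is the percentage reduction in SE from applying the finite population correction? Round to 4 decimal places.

9.2167

f = n/N = 8438/47987 = 0.17583929.
SE_no-fpc = √(s²/n) = 0.23676135; SE_fpc = √((1−f)s²/n) = 0.21493976.
Ratio = √(1−f) = 0.90783297. Reduction = 100·(1 − 0.90783297) = 9.2167%.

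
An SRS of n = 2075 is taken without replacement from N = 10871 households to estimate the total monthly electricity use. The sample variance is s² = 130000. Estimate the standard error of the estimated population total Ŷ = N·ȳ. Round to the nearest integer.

Var(Ŷ) = N²·Var(ȳ) = N²·(1 − n/N)·s²/n.
f = 2075/10871 = 0.19087480; Var(ȳ) = 0.80912520·130000/2075 = 50.692181.
Var(Ŷ) = 10871² · 50.692181 = 5.9907331 × 10^9.
SE(Ŷ) = √(5.9907331 × 10^9) = 77400.

77400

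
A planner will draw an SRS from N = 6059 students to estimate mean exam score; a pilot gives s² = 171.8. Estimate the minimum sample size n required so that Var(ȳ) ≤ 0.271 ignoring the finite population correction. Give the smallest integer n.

634

Without fpc, n₀ = s²/D = 171.8/0.271 = 633.9483.
Rounding up, n = 634.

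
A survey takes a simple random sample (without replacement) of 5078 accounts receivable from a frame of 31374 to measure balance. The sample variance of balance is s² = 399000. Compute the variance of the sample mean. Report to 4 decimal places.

Under SRS without replacement, Var(ȳ) = (1 − f)·s²/n with f = n/N = 5078/31374 = 0.16185376.
Var(ȳ) = (1 − 0.16185376)·399000/5078 = 0.83814624·78.574242 = 65.856705.

65.8567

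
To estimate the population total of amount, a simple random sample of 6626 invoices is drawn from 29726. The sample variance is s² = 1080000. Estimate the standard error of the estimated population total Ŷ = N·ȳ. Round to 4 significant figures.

Var(Ŷ) = N²·Var(ȳ) = N²·(1 − n/N)·s²/n.
f = 6626/29726 = 0.22290251; Var(ȳ) = 0.77709749·1080000/6626 = 126.66243.
Var(Ŷ) = 29726² · 126.66243 = 1.1192337 × 10^11.
SE(Ŷ) = √(1.1192337 × 10^11) = 334500.

334500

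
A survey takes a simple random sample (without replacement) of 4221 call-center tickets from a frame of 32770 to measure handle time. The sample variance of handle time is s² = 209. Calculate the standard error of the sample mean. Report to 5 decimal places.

Under SRS without replacement, Var(ȳ) = (1 − f)·s²/n with f = n/N = 4221/32770 = 0.12880684.
Var(ȳ) = (1 − 0.12880684)·209/4221 = 0.87119316·0.049514333 = 0.043136549.
SE(ȳ) = √(0.043136549) = 0.20769.

0.20769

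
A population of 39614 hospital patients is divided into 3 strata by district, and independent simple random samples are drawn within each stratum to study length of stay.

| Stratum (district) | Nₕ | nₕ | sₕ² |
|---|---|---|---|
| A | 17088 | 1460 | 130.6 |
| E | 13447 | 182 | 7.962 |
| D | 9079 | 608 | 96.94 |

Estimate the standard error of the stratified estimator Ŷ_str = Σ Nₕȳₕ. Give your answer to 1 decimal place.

6629.8

Var(Ŷ_str) = Σₕ Nₕ²(1 − fₕ)sₕ²/nₕ.
A: 17088²·(1 − 1460/17088)·130.6/1460 = 2.3888284 × 10^7.
E: 13447²·(1 − 182/13447)·7.962/182 = 7.8033924 × 10^6.
D: 9079²·(1 − 608/9079)·96.94/608 = 1.2262306 × 10^7.
Sum = 4.3953982 × 10^7.
SE = √(4.3953982 × 10^7) = 6629.8.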